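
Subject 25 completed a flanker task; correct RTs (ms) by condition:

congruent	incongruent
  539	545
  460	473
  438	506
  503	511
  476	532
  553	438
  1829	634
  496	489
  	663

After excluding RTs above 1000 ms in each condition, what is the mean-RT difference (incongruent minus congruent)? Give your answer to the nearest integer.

congruent: exclude 1829
M(congruent) = 3465/7 = 495.000
M(incongruent) = 4791/9 = 532.333
Difference = 532.333 − 495.000 = 37.333 ms

37 ms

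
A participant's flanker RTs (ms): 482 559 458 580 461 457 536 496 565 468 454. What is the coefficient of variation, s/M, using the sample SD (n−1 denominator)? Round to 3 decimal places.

n = 11, Σ = 5516, M = 501.4545
Σ(x−M)² = 23992.727; s = √(23992.727/10) = 48.9824
CV = 48.9824 / 501.4545 = 0.09768

0.098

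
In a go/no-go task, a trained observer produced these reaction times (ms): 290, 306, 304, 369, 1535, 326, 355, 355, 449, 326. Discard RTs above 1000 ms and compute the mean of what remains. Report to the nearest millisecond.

Excluded: 1535
Retained (n=9): Σ = 3080
Mean = 3080/9 = 342.2222

342 ms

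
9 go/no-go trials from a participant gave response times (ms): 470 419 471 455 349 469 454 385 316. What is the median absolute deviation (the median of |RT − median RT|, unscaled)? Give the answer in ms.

Sorted: 316, 349, 385, 419, 454, 455, 469, 470, 471 → median = 454
|x − 454|: 16, 35, 17, 1, 105, 15, 0, 69, 138
Sorted deviations: 0, 1, 15, 16, 17, 35, 69, 105, 138 → MAD = 17

17 ms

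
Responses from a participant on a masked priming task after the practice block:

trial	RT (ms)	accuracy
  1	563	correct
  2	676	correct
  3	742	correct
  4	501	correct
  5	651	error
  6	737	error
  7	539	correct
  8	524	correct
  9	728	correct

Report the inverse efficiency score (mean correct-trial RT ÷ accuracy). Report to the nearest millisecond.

Correct trials (n=7): 563, 676, 742, 501, 539, 524, 728
Mean correct RT = 4273/7 = 610.4286 ms
Proportion correct = 7/9
IES = 610.4286 / (7/9) = 784.837 ms

785 ms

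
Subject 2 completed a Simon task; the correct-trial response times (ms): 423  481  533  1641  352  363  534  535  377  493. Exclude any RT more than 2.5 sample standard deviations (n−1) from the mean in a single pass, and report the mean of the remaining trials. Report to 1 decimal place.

n = 10, ΣRT = 5732, M = 573.200
Σ(x−M)² = 1313909.60; s = √(1313909.60/9) = 382.086
Cutoffs: 573.200 ± 2.5·382.086 → [-382.0, 1528.4]
Outside: 1641 → excluded.
Retained (n=9): Σ = 4091, mean = 4091/9 = 454.556

454.6 ms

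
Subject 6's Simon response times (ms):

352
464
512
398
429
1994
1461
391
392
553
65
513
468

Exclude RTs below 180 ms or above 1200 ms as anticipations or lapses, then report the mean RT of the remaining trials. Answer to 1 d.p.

447.2 ms

Excluded: 65, 1461, 1994
Retained (n=10): Σ = 4472
Mean = 4472/10 = 447.2000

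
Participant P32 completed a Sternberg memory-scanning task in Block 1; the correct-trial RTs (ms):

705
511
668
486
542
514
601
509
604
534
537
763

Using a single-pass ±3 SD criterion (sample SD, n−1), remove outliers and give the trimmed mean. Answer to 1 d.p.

581.2 ms

n = 12, ΣRT = 6974, M = 581.167
Σ(x−M)² = 86261.67; s = √(86261.67/11) = 88.555
Cutoffs: 581.167 ± 3·88.555 → [315.5, 846.8]
No RTs fall outside the cutoffs; all 12 retained. Mean = 6974/12 = 581.167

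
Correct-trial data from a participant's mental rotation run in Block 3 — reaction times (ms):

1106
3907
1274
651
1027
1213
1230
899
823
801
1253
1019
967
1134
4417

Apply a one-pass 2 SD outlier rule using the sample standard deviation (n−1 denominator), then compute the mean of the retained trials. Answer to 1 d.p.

1030.5 ms

n = 15, ΣRT = 21721, M = 1448.067
Σ(x−M)² = 17586738.93; s = √(17586738.93/14) = 1120.801
Cutoffs: 1448.067 ± 2·1120.801 → [-793.5, 3689.7]
Outside: 3907, 4417 → excluded.
Retained (n=13): Σ = 13397, mean = 13397/13 = 1030.538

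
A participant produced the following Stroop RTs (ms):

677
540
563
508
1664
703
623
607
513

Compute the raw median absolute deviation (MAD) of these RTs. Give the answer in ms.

Sorted: 508, 513, 540, 563, 607, 623, 677, 703, 1664 → median = 607
|x − 607|: 70, 67, 44, 99, 1057, 96, 16, 0, 94
Sorted deviations: 0, 16, 44, 67, 70, 94, 96, 99, 1057 → MAD = 70

70 ms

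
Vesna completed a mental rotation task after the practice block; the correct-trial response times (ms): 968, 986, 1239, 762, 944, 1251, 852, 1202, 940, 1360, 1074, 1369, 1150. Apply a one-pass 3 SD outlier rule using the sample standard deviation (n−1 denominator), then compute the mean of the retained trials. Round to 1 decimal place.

1084.4 ms

n = 13, ΣRT = 14097, M = 1084.385
Σ(x−M)² = 448597.08; s = √(448597.08/12) = 193.347
Cutoffs: 1084.385 ± 3·193.347 → [504.3, 1664.4]
No RTs fall outside the cutoffs; all 13 retained. Mean = 14097/13 = 1084.385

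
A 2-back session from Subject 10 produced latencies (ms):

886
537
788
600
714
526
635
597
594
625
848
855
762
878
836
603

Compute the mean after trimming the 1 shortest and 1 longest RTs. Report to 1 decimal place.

Sorted: 526, 537, 594, 597, 600, 603, 625, 635, 714, 762, 788, 836, 848, 855, 878, 886
Drop lowest 1 (526) and highest 1 (886)
Remaining (n=14): Σ = 9872, mean = 9872/14 = 705.143

705.1 ms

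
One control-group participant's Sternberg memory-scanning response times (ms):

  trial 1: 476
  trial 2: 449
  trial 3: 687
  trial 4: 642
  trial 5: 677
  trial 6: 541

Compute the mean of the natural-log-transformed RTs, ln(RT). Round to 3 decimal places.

6.347

ln(RT): 6.1654, 6.1070, 6.5323, 6.4646, 6.5177, 6.2934
Σ ln(RT) = 38.0805
Mean = 38.0805/6 = 6.34674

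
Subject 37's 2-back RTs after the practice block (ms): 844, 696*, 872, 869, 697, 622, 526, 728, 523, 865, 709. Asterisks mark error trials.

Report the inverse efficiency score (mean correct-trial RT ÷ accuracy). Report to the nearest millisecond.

798 ms

Correct trials (n=10): 844, 872, 869, 697, 622, 526, 728, 523, 865, 709
Mean correct RT = 7255/10 = 725.5000 ms
Proportion correct = 10/11
IES = 725.5000 / (10/11) = 798.050 ms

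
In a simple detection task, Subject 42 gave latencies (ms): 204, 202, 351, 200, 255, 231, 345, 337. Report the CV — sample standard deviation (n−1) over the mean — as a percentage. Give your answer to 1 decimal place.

25.5%

n = 8, Σ = 2125, M = 265.6250
Σ(x−M)² = 32147.875; s = √(32147.875/7) = 67.7684
CV = 67.7684 / 265.6250 = 0.25513 = 25.513%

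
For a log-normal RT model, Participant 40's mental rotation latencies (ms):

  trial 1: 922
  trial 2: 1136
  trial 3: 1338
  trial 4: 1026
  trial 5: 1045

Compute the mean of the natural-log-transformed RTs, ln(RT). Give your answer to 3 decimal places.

ln(RT): 6.8265, 7.0353, 7.1989, 6.9334, 6.9518
Σ ln(RT) = 34.9459
Mean = 34.9459/5 = 6.98919

6.989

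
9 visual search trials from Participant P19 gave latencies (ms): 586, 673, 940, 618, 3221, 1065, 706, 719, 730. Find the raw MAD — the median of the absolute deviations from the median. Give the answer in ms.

101 ms

Sorted: 586, 618, 673, 706, 719, 730, 940, 1065, 3221 → median = 719
|x − 719|: 133, 46, 221, 101, 2502, 346, 13, 0, 11
Sorted deviations: 0, 11, 13, 46, 101, 133, 221, 346, 2502 → MAD = 101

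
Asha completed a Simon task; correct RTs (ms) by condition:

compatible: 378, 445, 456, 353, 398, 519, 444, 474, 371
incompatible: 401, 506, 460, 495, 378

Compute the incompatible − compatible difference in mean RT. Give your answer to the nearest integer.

M(compatible) = 3838/9 = 426.444
M(incompatible) = 2240/5 = 448.000
Difference = 448.000 − 426.444 = 21.556 ms

22 ms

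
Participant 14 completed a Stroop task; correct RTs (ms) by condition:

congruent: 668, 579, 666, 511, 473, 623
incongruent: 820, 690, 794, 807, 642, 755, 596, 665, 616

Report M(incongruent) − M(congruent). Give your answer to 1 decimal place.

122.8 ms

M(congruent) = 3520/6 = 586.667
M(incongruent) = 6385/9 = 709.444
Difference = 709.444 − 586.667 = 122.778 ms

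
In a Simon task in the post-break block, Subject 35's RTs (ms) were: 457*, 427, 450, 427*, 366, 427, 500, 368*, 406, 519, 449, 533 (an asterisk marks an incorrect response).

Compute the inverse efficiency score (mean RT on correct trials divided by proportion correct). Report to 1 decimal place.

604.0 ms

Correct trials (n=9): 427, 450, 366, 427, 500, 406, 519, 449, 533
Mean correct RT = 4077/9 = 453.0000 ms
Proportion correct = 9/12
IES = 453.0000 / (9/12) = 604.000 ms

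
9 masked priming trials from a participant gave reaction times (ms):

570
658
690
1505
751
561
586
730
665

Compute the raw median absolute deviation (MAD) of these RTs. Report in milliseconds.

Sorted: 561, 570, 586, 658, 665, 690, 730, 751, 1505 → median = 665
|x − 665|: 95, 7, 25, 840, 86, 104, 79, 65, 0
Sorted deviations: 0, 7, 25, 65, 79, 86, 95, 104, 840 → MAD = 79

79 ms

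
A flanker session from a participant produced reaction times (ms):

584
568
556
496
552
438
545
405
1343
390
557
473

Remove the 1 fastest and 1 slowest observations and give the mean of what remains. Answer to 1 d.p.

Sorted: 390, 405, 438, 473, 496, 545, 552, 556, 557, 568, 584, 1343
Drop lowest 1 (390) and highest 1 (1343)
Remaining (n=10): Σ = 5174, mean = 5174/10 = 517.400

517.4 ms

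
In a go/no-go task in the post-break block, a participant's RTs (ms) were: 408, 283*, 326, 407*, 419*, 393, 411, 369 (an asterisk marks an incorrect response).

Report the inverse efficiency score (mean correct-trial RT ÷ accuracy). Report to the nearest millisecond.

610 ms

Correct trials (n=5): 408, 326, 393, 411, 369
Mean correct RT = 1907/5 = 381.4000 ms
Proportion correct = 5/8
IES = 381.4000 / (5/8) = 610.240 ms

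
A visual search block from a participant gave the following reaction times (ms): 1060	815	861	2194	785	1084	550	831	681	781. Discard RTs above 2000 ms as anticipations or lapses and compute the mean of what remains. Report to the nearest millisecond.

Excluded: 2194
Retained (n=9): Σ = 7448
Mean = 7448/9 = 827.5556

828 ms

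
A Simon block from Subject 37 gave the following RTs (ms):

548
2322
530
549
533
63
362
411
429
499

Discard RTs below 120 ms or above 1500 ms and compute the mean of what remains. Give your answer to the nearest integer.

483 ms

Excluded: 63, 2322
Retained (n=8): Σ = 3861
Mean = 3861/8 = 482.6250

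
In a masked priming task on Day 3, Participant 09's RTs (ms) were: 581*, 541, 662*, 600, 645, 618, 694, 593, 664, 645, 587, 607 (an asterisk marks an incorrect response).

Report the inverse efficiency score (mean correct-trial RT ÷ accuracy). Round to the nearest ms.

743 ms

Correct trials (n=10): 541, 600, 645, 618, 694, 593, 664, 645, 587, 607
Mean correct RT = 6194/10 = 619.4000 ms
Proportion correct = 10/12
IES = 619.4000 / (10/12) = 743.280 ms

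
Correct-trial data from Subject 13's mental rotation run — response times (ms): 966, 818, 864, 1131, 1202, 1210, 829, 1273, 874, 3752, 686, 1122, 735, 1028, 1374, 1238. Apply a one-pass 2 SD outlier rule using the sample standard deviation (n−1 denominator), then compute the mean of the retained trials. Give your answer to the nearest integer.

1023 ms

n = 16, ΣRT = 19102, M = 1193.875
Σ(x−M)² = 7627599.75; s = √(7627599.75/15) = 713.097
Cutoffs: 1193.875 ± 2·713.097 → [-232.3, 2620.1]
Outside: 3752 → excluded.
Retained (n=15): Σ = 15350, mean = 15350/15 = 1023.333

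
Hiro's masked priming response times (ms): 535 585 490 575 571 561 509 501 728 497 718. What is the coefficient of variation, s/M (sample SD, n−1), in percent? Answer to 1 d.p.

n = 11, Σ = 6270, M = 570.0000
Σ(x−M)² = 68636.000; s = √(68636.000/10) = 82.8468
CV = 82.8468 / 570.0000 = 0.14535 = 14.535%

14.5%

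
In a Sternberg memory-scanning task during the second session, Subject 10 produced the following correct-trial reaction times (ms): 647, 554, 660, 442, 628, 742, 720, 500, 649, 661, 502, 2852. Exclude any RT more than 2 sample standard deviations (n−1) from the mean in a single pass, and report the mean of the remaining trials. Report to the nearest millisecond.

610 ms

n = 12, ΣRT = 9557, M = 796.417
Σ(x−M)² = 4702512.92; s = √(4702512.92/11) = 653.836
Cutoffs: 796.417 ± 2·653.836 → [-511.3, 2104.1]
Outside: 2852 → excluded.
Retained (n=11): Σ = 6705, mean = 6705/11 = 609.545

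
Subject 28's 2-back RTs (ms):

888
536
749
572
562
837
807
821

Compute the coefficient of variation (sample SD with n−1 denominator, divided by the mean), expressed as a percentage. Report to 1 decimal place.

n = 8, Σ = 5772, M = 721.5000
Σ(x−M)² = 141230.000; s = √(141230.000/7) = 142.0412
CV = 142.0412 / 721.5000 = 0.19687 = 19.687%

19.7%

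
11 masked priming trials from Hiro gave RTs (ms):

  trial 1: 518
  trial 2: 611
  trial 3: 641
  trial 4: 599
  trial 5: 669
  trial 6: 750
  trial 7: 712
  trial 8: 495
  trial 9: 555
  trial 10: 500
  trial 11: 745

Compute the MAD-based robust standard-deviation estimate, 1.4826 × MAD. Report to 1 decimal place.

Sorted: 495, 500, 518, 555, 599, 611, 641, 669, 712, 745, 750 → median = 611
|x − 611| sorted: 0, 12, 30, 56, 58, 93, 101, 111, 116, 134, 139 → MAD = 93
Robust SD ≈ 1.4826 × 93 = 137.882

137.9 ms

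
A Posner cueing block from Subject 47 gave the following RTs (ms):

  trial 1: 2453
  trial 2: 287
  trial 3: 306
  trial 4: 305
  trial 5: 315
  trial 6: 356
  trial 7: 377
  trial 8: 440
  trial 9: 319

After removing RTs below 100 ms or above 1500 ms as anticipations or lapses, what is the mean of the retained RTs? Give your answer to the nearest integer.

Excluded: 2453
Retained (n=8): Σ = 2705
Mean = 2705/8 = 338.1250

338 ms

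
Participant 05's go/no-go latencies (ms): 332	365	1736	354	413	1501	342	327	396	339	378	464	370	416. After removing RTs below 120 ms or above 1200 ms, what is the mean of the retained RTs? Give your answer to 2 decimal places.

Excluded: 1501, 1736
Retained (n=12): Σ = 4496
Mean = 4496/12 = 374.6667

374.67 ms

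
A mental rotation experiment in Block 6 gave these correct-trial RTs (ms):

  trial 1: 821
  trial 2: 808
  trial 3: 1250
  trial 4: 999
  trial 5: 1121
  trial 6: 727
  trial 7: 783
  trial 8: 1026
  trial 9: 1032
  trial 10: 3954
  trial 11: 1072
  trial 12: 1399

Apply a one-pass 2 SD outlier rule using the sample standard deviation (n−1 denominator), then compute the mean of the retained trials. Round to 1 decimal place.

1003.5 ms

n = 12, ΣRT = 14992, M = 1249.333
Σ(x−M)² = 8413860.67; s = √(8413860.67/11) = 874.584
Cutoffs: 1249.333 ± 2·874.584 → [-499.8, 2998.5]
Outside: 3954 → excluded.
Retained (n=11): Σ = 11038, mean = 11038/11 = 1003.455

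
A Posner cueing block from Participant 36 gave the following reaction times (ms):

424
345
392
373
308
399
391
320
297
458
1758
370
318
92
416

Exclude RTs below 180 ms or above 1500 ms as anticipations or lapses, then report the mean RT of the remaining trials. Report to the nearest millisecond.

370 ms

Excluded: 92, 1758
Retained (n=13): Σ = 4811
Mean = 4811/13 = 370.0769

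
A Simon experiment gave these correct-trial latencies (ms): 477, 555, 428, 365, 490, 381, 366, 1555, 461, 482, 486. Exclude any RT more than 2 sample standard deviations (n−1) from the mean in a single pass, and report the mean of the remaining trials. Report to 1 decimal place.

449.1 ms

n = 11, ΣRT = 6046, M = 549.636
Σ(x−M)² = 1147144.55; s = √(1147144.55/10) = 338.695
Cutoffs: 549.636 ± 2·338.695 → [-127.8, 1227.0]
Outside: 1555 → excluded.
Retained (n=10): Σ = 4491, mean = 4491/10 = 449.100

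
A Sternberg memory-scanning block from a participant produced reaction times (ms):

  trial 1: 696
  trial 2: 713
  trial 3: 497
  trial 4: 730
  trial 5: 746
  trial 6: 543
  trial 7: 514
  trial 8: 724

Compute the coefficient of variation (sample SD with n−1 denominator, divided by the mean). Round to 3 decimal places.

0.166

n = 8, Σ = 5163, M = 645.3750
Σ(x−M)² = 80359.875; s = √(80359.875/7) = 107.1447
CV = 107.1447 / 645.3750 = 0.16602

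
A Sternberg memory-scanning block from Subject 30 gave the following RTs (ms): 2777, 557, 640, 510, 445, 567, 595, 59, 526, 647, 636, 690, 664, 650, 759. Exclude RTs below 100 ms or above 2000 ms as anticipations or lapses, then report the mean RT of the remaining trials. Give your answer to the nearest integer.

Excluded: 59, 2777
Retained (n=13): Σ = 7886
Mean = 7886/13 = 606.6154

607 ms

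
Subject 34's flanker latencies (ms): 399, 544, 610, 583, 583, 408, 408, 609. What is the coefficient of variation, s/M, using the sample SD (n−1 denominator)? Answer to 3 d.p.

0.185

n = 8, Σ = 4144, M = 518.0000
Σ(x−M)² = 64232.000; s = √(64232.000/7) = 95.7914
CV = 95.7914 / 518.0000 = 0.18493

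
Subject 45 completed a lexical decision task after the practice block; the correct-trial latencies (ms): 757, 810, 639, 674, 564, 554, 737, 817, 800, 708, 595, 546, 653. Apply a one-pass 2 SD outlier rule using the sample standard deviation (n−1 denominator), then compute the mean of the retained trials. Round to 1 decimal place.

n = 13, ΣRT = 8854, M = 681.077
Σ(x−M)² = 116974.92; s = √(116974.92/12) = 98.732
Cutoffs: 681.077 ± 2·98.732 → [483.6, 878.5]
No RTs fall outside the cutoffs; all 13 retained. Mean = 8854/13 = 681.077

681.1 ms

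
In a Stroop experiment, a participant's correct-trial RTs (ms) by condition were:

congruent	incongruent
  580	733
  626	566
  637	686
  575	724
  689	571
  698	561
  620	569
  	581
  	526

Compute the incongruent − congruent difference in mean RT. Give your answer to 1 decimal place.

-19.1 ms

M(congruent) = 4425/7 = 632.143
M(incongruent) = 5517/9 = 613.000
Difference = 613.000 − 632.143 = -19.143 ms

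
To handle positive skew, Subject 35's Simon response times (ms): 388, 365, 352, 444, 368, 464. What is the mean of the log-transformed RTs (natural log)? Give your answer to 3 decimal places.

5.978

ln(RT): 5.9610, 5.8999, 5.8636, 6.0958, 5.9081, 6.1399
Σ ln(RT) = 35.8683
Mean = 35.8683/6 = 5.97805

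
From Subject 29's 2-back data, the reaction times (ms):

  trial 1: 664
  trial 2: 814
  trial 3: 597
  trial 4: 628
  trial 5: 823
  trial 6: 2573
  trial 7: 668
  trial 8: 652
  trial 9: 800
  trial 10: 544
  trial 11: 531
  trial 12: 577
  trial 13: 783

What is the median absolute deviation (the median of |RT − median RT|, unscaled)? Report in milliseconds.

119 ms

Sorted: 531, 544, 577, 597, 628, 652, 664, 668, 783, 800, 814, 823, 2573 → median = 664
|x − 664|: 0, 150, 67, 36, 159, 1909, 4, 12, 136, 120, 133, 87, 119
Sorted deviations: 0, 4, 12, 36, 67, 87, 119, 120, 133, 136, 150, 159, 1909 → MAD = 119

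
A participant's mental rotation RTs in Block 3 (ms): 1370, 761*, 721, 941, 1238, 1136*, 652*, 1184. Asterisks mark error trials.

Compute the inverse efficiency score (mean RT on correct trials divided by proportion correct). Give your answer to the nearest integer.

1745 ms

Correct trials (n=5): 1370, 721, 941, 1238, 1184
Mean correct RT = 5454/5 = 1090.8000 ms
Proportion correct = 5/8
IES = 1090.8000 / (5/8) = 1745.280 ms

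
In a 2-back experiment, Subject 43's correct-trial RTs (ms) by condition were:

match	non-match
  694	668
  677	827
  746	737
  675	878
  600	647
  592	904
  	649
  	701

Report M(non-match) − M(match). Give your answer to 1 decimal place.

M(match) = 3984/6 = 664.000
M(non-match) = 6011/8 = 751.375
Difference = 751.375 − 664.000 = 87.375 ms

87.4 ms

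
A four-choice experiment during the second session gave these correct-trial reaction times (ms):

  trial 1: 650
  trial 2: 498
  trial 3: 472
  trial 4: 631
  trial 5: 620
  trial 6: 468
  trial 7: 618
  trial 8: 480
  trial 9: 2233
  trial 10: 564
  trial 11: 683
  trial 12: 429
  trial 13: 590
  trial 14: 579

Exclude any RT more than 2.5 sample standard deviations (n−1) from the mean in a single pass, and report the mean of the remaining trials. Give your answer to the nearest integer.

560 ms

n = 14, ΣRT = 9515, M = 679.643
Σ(x−M)² = 2678651.21; s = √(2678651.21/13) = 453.927
Cutoffs: 679.643 ± 2.5·453.927 → [-455.2, 1814.5]
Outside: 2233 → excluded.
Retained (n=13): Σ = 7282, mean = 7282/13 = 560.154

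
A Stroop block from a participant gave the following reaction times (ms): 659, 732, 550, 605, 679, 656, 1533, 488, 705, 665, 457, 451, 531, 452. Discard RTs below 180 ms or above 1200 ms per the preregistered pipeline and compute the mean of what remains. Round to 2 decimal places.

586.92 ms

Excluded: 1533
Retained (n=13): Σ = 7630
Mean = 7630/13 = 586.9231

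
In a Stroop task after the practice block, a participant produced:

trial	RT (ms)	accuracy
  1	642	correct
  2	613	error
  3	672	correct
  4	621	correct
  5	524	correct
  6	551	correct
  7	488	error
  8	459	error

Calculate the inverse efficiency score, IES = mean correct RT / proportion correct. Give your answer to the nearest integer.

Correct trials (n=5): 642, 672, 621, 524, 551
Mean correct RT = 3010/5 = 602.0000 ms
Proportion correct = 5/8
IES = 602.0000 / (5/8) = 963.200 ms

963 ms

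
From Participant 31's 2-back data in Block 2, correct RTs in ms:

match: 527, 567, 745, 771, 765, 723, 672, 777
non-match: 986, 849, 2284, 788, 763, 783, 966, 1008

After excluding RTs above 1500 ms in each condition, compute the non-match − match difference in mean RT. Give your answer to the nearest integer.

184 ms

non-match: exclude 2284
M(match) = 5547/8 = 693.375
M(non-match) = 6143/7 = 877.571
Difference = 877.571 − 693.375 = 184.196 ms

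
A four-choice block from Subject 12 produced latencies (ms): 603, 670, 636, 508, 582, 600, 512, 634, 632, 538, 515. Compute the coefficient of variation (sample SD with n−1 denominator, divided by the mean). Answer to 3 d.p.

0.099

n = 11, Σ = 6430, M = 584.5455
Σ(x−M)² = 33358.727; s = √(33358.727/10) = 57.7570
CV = 57.7570 / 584.5455 = 0.09881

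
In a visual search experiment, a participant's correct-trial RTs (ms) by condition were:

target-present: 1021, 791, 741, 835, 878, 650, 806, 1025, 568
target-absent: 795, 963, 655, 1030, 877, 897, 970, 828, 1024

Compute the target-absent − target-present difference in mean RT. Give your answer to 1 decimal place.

80.4 ms

M(target-present) = 7315/9 = 812.778
M(target-absent) = 8039/9 = 893.222
Difference = 893.222 − 812.778 = 80.444 ms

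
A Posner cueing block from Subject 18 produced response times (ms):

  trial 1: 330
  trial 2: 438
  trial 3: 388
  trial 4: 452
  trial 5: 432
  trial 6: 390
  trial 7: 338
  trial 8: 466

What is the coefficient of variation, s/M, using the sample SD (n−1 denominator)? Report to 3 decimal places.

n = 8, Σ = 3234, M = 404.2500
Σ(x−M)² = 18371.500; s = √(18371.500/7) = 51.2299
CV = 51.2299 / 404.2500 = 0.12673

0.127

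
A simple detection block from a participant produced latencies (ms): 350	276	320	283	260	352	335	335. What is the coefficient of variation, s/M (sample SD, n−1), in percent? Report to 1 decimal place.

11.4%

n = 8, Σ = 2511, M = 313.8750
Σ(x−M)² = 8978.875; s = √(8978.875/7) = 35.8148
CV = 35.8148 / 313.8750 = 0.11411 = 11.411%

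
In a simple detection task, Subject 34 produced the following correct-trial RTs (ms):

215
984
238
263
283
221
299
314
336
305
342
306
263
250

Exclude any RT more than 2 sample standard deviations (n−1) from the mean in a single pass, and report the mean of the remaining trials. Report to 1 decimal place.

279.6 ms

n = 14, ΣRT = 4619, M = 329.929
Σ(x−M)² = 481470.93; s = √(481470.93/13) = 192.448
Cutoffs: 329.929 ± 2·192.448 → [-55.0, 714.8]
Outside: 984 → excluded.
Retained (n=13): Σ = 3635, mean = 3635/13 = 279.615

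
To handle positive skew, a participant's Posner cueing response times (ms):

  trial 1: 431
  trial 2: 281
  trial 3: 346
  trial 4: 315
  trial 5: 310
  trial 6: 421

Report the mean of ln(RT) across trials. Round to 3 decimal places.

ln(RT): 6.0661, 5.6384, 5.8464, 5.7526, 5.7366, 6.0426
Σ ln(RT) = 35.0827
Mean = 35.0827/6 = 5.84711

5.847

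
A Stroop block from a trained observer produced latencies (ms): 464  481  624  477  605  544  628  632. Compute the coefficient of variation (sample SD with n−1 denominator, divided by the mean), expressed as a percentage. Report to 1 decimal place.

n = 8, Σ = 4455, M = 556.8750
Σ(x−M)² = 38452.875; s = √(38452.875/7) = 74.1166
CV = 74.1166 / 556.8750 = 0.13309 = 13.309%

13.3%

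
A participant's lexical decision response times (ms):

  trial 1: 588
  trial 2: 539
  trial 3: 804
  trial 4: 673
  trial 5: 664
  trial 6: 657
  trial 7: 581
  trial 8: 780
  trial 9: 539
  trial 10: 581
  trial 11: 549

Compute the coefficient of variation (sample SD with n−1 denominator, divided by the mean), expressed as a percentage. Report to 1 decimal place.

n = 11, Σ = 6955, M = 632.2727
Σ(x−M)² = 86142.182; s = √(86142.182/10) = 92.8128
CV = 92.8128 / 632.2727 = 0.14679 = 14.679%

14.7%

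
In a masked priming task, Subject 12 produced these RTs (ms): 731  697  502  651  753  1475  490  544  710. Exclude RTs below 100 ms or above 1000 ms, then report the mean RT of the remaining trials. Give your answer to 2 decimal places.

634.75 ms

Excluded: 1475
Retained (n=8): Σ = 5078
Mean = 5078/8 = 634.7500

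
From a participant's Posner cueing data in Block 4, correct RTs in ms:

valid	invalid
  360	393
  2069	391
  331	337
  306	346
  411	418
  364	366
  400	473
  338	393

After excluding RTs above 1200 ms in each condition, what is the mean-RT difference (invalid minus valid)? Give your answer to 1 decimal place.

valid: exclude 2069
M(valid) = 2510/7 = 358.571
M(invalid) = 3117/8 = 389.625
Difference = 389.625 − 358.571 = 31.054 ms

31.1 ms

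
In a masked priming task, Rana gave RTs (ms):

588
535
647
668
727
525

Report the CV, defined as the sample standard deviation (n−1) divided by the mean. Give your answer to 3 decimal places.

n = 6, Σ = 3690, M = 615.0000
Σ(x−M)² = 31606.000; s = √(31606.000/5) = 79.5060
CV = 79.5060 / 615.0000 = 0.12928

0.129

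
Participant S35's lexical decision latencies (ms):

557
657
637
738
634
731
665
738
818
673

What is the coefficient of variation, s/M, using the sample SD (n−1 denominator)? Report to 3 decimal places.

0.107

n = 10, Σ = 6848, M = 684.8000
Σ(x−M)² = 48039.600; s = √(48039.600/9) = 73.0598
CV = 73.0598 / 684.8000 = 0.10669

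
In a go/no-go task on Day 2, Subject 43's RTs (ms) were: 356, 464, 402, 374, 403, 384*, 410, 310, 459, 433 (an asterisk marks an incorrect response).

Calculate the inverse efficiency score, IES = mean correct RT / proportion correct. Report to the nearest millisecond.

446 ms

Correct trials (n=9): 356, 464, 402, 374, 403, 410, 310, 459, 433
Mean correct RT = 3611/9 = 401.2222 ms
Proportion correct = 9/10
IES = 401.2222 / (9/10) = 445.802 ms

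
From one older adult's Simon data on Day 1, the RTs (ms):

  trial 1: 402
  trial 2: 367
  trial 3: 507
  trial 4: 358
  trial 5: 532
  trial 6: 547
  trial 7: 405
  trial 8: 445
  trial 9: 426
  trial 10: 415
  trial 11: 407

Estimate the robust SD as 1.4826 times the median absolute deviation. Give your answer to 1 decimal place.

Sorted: 358, 367, 402, 405, 407, 415, 426, 445, 507, 532, 547 → median = 415
|x − 415| sorted: 0, 8, 10, 11, 13, 30, 48, 57, 92, 117, 132 → MAD = 30
Robust SD ≈ 1.4826 × 30 = 44.478

44.5 ms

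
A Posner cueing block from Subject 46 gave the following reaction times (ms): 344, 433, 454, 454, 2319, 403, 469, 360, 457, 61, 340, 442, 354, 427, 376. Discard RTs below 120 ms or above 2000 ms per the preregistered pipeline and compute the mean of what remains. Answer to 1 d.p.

Excluded: 61, 2319
Retained (n=13): Σ = 5313
Mean = 5313/13 = 408.6923

408.7 ms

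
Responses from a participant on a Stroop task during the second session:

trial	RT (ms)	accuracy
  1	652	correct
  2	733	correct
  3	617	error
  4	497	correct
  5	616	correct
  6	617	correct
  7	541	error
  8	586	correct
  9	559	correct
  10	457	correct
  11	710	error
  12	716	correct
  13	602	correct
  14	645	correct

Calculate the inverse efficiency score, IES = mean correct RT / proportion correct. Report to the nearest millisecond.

Correct trials (n=11): 652, 733, 497, 616, 617, 586, 559, 457, 716, 602, 645
Mean correct RT = 6680/11 = 607.2727 ms
Proportion correct = 11/14
IES = 607.2727 / (11/14) = 772.893 ms

773 ms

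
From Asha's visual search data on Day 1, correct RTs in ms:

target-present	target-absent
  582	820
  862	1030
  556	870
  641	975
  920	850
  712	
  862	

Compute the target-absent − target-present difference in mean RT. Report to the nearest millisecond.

175 ms

M(target-present) = 5135/7 = 733.571
M(target-absent) = 4545/5 = 909.000
Difference = 909.000 − 733.571 = 175.429 ms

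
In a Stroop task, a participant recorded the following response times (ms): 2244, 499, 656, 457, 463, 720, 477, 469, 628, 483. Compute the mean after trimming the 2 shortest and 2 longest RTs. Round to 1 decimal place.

Sorted: 457, 463, 469, 477, 483, 499, 628, 656, 720, 2244
Drop lowest 2 (457, 463) and highest 2 (720, 2244)
Remaining (n=6): Σ = 3212, mean = 3212/6 = 535.333

535.3 ms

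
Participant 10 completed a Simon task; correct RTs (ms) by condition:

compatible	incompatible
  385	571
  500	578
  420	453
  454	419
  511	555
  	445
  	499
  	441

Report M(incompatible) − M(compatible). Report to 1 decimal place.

41.1 ms

M(compatible) = 2270/5 = 454.000
M(incompatible) = 3961/8 = 495.125
Difference = 495.125 − 454.000 = 41.125 ms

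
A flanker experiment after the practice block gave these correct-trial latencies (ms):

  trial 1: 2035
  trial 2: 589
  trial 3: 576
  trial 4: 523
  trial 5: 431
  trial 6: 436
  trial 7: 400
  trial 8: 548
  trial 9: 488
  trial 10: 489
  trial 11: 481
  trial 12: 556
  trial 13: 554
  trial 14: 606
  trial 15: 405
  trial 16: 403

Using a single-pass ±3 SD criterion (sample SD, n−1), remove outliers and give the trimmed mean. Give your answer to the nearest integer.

n = 16, ΣRT = 9520, M = 595.000
Σ(x−M)² = 2283560.00; s = √(2283560.00/15) = 390.176
Cutoffs: 595.000 ± 3·390.176 → [-575.5, 1765.5]
Outside: 2035 → excluded.
Retained (n=15): Σ = 7485, mean = 7485/15 = 499.000

499 ms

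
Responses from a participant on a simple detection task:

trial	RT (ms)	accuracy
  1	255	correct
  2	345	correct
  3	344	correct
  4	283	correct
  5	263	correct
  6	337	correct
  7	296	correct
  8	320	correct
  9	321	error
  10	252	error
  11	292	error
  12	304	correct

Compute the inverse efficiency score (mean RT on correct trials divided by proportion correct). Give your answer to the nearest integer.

Correct trials (n=9): 255, 345, 344, 283, 263, 337, 296, 320, 304
Mean correct RT = 2747/9 = 305.2222 ms
Proportion correct = 9/12
IES = 305.2222 / (9/12) = 406.963 ms

407 ms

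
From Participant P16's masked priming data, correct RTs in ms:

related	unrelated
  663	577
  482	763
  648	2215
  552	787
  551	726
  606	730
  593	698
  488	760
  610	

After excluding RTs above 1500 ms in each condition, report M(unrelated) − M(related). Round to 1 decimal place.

143.1 ms

unrelated: exclude 2215
M(related) = 5193/9 = 577.000
M(unrelated) = 5041/7 = 720.143
Difference = 720.143 − 577.000 = 143.143 ms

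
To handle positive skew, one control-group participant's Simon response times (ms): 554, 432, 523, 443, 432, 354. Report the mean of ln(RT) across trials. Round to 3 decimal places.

ln(RT): 6.3172, 6.0684, 6.2596, 6.0936, 6.0684, 5.8693
Σ ln(RT) = 36.6765
Mean = 36.6765/6 = 6.11274

6.113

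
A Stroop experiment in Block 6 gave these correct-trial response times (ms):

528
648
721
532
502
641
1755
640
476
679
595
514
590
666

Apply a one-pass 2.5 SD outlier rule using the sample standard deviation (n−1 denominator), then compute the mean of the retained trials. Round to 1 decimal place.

594.8 ms

n = 14, ΣRT = 9487, M = 677.643
Σ(x−M)² = 1322759.21; s = √(1322759.21/13) = 318.984
Cutoffs: 677.643 ± 2.5·318.984 → [-119.8, 1475.1]
Outside: 1755 → excluded.
Retained (n=13): Σ = 7732, mean = 7732/13 = 594.769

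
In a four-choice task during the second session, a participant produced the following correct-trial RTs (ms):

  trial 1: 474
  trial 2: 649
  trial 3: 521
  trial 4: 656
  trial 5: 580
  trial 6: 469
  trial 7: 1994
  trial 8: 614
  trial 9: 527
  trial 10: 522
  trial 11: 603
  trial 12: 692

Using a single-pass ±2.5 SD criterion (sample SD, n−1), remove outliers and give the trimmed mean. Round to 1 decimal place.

n = 12, ΣRT = 8301, M = 691.750
Σ(x−M)² = 1907516.25; s = √(1907516.25/11) = 416.426
Cutoffs: 691.750 ± 2.5·416.426 → [-349.3, 1732.8]
Outside: 1994 → excluded.
Retained (n=11): Σ = 6307, mean = 6307/11 = 573.364

573.4 ms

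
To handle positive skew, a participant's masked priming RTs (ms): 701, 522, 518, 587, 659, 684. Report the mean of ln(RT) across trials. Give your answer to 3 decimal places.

ln(RT): 6.5525, 6.2577, 6.2500, 6.3750, 6.4907, 6.5280
Σ ln(RT) = 38.4539
Mean = 38.4539/6 = 6.40898

6.409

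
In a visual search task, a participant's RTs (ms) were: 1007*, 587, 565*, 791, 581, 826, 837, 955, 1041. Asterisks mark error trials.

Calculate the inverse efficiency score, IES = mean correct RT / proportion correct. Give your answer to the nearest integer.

Correct trials (n=7): 587, 791, 581, 826, 837, 955, 1041
Mean correct RT = 5618/7 = 802.5714 ms
Proportion correct = 7/9
IES = 802.5714 / (7/9) = 1031.878 ms

1032 ms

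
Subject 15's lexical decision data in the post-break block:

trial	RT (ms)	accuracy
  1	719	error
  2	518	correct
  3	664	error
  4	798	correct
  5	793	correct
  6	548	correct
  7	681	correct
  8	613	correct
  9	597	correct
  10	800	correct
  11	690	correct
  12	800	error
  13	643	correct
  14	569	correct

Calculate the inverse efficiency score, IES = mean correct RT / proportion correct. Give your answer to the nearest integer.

Correct trials (n=11): 518, 798, 793, 548, 681, 613, 597, 800, 690, 643, 569
Mean correct RT = 7250/11 = 659.0909 ms
Proportion correct = 11/14
IES = 659.0909 / (11/14) = 838.843 ms

839 ms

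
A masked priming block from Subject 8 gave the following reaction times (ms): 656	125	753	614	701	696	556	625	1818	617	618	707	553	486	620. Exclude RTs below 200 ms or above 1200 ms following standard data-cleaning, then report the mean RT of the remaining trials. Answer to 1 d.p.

630.9 ms

Excluded: 125, 1818
Retained (n=13): Σ = 8202
Mean = 8202/13 = 630.9231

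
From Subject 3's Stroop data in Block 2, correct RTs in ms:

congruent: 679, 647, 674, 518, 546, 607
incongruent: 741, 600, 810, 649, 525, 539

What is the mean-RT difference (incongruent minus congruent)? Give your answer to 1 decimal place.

M(congruent) = 3671/6 = 611.833
M(incongruent) = 3864/6 = 644.000
Difference = 644.000 − 611.833 = 32.167 ms

32.2 ms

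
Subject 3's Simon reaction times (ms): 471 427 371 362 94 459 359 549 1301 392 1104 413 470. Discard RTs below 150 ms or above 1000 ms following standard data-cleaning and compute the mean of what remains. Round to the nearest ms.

Excluded: 94, 1104, 1301
Retained (n=10): Σ = 4273
Mean = 4273/10 = 427.3000

427 ms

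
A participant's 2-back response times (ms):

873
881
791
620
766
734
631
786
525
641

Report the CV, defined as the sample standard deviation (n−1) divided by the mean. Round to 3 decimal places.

n = 10, Σ = 7248, M = 724.8000
Σ(x−M)² = 122995.600; s = √(122995.600/9) = 116.9024
CV = 116.9024 / 724.8000 = 0.16129

0.161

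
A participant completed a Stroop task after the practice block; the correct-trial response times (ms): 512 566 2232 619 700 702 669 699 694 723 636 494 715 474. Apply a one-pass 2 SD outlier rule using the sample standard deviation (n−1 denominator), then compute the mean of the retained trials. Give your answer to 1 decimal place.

631.0 ms

n = 14, ΣRT = 10435, M = 745.357
Σ(x−M)² = 2477447.21; s = √(2477447.21/13) = 436.547
Cutoffs: 745.357 ± 2·436.547 → [-127.7, 1618.5]
Outside: 2232 → excluded.
Retained (n=13): Σ = 8203, mean = 8203/13 = 631.000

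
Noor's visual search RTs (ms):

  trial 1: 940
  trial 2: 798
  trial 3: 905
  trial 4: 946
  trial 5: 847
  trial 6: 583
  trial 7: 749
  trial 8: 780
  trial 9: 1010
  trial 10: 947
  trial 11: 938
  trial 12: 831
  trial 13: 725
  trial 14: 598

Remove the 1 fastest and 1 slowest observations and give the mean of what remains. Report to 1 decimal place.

Sorted: 583, 598, 725, 749, 780, 798, 831, 847, 905, 938, 940, 946, 947, 1010
Drop lowest 1 (583) and highest 1 (1010)
Remaining (n=12): Σ = 10004, mean = 10004/12 = 833.667

833.7 ms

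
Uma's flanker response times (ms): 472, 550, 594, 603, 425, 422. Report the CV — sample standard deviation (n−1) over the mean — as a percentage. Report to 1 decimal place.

16.1%

n = 6, Σ = 3066, M = 511.0000
Σ(x−M)² = 33712.000; s = √(33712.000/5) = 82.1121
CV = 82.1121 / 511.0000 = 0.16069 = 16.069%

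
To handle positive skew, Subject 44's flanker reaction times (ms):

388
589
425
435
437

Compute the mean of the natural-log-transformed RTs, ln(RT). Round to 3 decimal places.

ln(RT): 5.9610, 6.3784, 6.0521, 6.0753, 6.0799
Σ ln(RT) = 30.5468
Mean = 30.5468/5 = 6.10936

6.109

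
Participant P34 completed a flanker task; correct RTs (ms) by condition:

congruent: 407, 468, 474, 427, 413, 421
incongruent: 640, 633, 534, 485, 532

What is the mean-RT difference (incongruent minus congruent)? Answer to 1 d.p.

129.8 ms

M(congruent) = 2610/6 = 435.000
M(incongruent) = 2824/5 = 564.800
Difference = 564.800 − 435.000 = 129.800 ms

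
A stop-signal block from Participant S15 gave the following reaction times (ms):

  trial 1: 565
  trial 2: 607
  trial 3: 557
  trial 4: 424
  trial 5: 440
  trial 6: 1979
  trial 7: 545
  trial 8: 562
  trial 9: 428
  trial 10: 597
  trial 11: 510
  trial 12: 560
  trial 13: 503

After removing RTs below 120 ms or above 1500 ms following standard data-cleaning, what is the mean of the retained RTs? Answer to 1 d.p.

524.8 ms

Excluded: 1979
Retained (n=12): Σ = 6298
Mean = 6298/12 = 524.8333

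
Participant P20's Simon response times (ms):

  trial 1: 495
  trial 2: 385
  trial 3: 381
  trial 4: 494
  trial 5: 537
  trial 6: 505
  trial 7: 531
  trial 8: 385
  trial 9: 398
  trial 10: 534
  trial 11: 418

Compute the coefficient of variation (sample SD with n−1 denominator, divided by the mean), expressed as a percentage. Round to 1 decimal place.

n = 11, Σ = 5063, M = 460.2727
Σ(x−M)² = 43950.182; s = √(43950.182/10) = 66.2949
CV = 66.2949 / 460.2727 = 0.14403 = 14.403%

14.4%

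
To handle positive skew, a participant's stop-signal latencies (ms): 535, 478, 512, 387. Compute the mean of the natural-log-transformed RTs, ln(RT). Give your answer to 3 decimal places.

6.162

ln(RT): 6.2823, 6.1696, 6.2383, 5.9584
Σ ln(RT) = 24.6486
Mean = 24.6486/4 = 6.16216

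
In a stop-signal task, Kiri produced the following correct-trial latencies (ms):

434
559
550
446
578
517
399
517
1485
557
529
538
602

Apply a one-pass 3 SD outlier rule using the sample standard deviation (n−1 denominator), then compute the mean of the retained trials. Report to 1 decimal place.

518.8 ms

n = 13, ΣRT = 7711, M = 593.154
Σ(x−M)² = 903469.69; s = √(903469.69/12) = 274.389
Cutoffs: 593.154 ± 3·274.389 → [-230.0, 1416.3]
Outside: 1485 → excluded.
Retained (n=12): Σ = 6226, mean = 6226/12 = 518.833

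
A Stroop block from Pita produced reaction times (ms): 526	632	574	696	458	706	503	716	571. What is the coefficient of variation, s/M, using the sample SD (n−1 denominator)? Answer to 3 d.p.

0.158

n = 9, Σ = 5382, M = 598.0000
Σ(x−M)² = 71462.000; s = √(71462.000/8) = 94.5132
CV = 94.5132 / 598.0000 = 0.15805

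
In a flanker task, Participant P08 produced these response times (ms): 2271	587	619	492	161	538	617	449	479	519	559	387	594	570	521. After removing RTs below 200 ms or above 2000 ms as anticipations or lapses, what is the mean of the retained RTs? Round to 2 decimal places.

533.15 ms

Excluded: 161, 2271
Retained (n=13): Σ = 6931
Mean = 6931/13 = 533.1538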